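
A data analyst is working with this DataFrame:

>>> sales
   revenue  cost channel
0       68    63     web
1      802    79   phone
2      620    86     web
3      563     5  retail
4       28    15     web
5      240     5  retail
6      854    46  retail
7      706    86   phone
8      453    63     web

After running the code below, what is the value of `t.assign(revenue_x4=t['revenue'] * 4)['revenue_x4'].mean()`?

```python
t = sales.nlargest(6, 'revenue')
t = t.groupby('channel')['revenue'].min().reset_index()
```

2296.0

take 6 rows with largest revenue:
   revenue  cost channel
6      854    46  retail
1      802    79   phone
7      706    86   phone
2      620    86     web
3      563     5  retail
8      453    63     web
group by channel, min of revenue:
channel
phone     706
retail    563
web       453
Name: revenue, dtype: int64
reset_index():
  channel  revenue
0   phone      706
1  retail      563
2     web      453
add column revenue_x4 = t['revenue'] * 4:
  channel  revenue  revenue_x4
0   phone      706        2824
1  retail      563        2252
2     web      453        1812
Taking the mean of column 'revenue_x4' gives 2296.0.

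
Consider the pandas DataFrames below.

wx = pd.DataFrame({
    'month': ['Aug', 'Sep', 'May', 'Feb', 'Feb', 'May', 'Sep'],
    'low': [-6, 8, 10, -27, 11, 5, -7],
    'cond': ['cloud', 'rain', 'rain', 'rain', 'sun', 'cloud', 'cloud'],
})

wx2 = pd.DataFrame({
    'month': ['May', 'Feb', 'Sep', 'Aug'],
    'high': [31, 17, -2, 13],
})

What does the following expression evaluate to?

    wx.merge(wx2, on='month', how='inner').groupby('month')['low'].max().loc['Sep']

merge on 'month' (how='inner') → 7 rows:
  month  low   cond  high
0   Aug   -6  cloud    13
1   Sep    8   rain    -2
2   May   10   rain    31
3   Feb  -27   rain    17
4   Feb   11    sun    17
5   May    5  cloud    31
6   Sep   -7  cloud    -2
group by month, max of low:
month
Aug    -6
Feb    11
May    10
Sep     8
Name: low, dtype: int64
The value at index 'Sep' is 8.

8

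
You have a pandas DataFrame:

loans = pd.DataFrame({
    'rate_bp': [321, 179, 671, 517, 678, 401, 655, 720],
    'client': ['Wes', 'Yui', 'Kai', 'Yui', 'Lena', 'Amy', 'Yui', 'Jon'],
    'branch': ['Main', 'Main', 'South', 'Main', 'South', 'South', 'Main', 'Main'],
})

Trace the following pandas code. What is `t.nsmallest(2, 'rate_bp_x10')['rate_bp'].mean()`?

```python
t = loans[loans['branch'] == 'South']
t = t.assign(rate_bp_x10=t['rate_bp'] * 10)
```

536.0

filter rows where branch == 'South':
   rate_bp client branch
2      671    Kai  South
4      678   Lena  South
5      401    Amy  South
add column rate_bp_x10 = t['rate_bp'] * 10:
   rate_bp client branch  rate_bp_x10
2      671    Kai  South         6710
4      678   Lena  South         6780
5      401    Amy  South         4010
take 2 rows with smallest rate_bp_x10:
   rate_bp client branch  rate_bp_x10
5      401    Amy  South         4010
2      671    Kai  South         6710
The mean of column 'rate_bp' is 536.0.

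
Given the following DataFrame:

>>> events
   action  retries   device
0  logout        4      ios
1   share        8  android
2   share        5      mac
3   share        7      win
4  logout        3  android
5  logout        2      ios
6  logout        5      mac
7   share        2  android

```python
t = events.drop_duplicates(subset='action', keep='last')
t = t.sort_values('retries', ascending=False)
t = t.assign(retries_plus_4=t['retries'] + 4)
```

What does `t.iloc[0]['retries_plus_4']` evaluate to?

drop duplicate action (keep=last):
   action  retries   device
6  logout        5      mac
7   share        2  android
sort by retries descending:
   action  retries   device
6  logout        5      mac
7   share        2  android
add column retries_plus_4 = t['retries'] + 4:
   action  retries   device  retries_plus_4
6  logout        5      mac               9
7   share        2  android               6
Taking the value at position 0, column 'retries_plus_4' gives 9.

9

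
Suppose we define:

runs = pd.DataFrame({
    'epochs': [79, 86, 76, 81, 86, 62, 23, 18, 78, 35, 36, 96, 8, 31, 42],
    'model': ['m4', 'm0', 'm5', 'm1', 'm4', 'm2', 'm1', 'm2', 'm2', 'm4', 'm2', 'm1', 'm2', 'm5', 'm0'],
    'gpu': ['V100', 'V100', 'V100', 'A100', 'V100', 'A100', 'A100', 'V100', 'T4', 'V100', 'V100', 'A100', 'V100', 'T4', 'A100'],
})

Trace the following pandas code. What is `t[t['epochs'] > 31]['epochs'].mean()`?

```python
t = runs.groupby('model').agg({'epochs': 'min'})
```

group by model, min of epochs:
       epochs
model        
m0         42
m1         23
m2          8
m4         35
m5         31
filter rows where epochs > 31:
       epochs
model        
m0         42
m4         35
Taking the mean of column 'epochs' gives 38.5.

38.5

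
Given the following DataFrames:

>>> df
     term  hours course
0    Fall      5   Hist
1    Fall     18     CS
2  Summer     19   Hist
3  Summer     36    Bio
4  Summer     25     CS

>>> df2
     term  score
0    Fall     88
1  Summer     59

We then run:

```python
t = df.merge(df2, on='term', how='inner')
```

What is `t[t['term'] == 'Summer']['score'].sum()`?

177

merge on 'term' (how='inner') → 5 rows:
     term  hours course  score
0    Fall      5   Hist     88
1    Fall     18     CS     88
2  Summer     19   Hist     59
3  Summer     36    Bio     59
4  Summer     25     CS     59
filter rows where term == 'Summer':
     term  hours course  score
2  Summer     19   Hist     59
3  Summer     36    Bio     59
4  Summer     25     CS     59
Reading off the sum of column 'score', we get 177.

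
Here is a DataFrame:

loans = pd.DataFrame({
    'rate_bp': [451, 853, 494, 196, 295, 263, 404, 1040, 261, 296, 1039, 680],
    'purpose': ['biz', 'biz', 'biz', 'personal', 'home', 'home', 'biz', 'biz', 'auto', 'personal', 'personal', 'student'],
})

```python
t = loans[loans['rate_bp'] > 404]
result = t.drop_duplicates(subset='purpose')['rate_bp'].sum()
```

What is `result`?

filter rows where rate_bp > 404:
    rate_bp   purpose
0       451       biz
1       853       biz
2       494       biz
7      1040       biz
10     1039  personal
11      680   student
drop duplicate purpose (keep=first):
    rate_bp   purpose
0       451       biz
10     1039  personal
11      680   student
Reading off the sum of column 'rate_bp', we get 2170.

2170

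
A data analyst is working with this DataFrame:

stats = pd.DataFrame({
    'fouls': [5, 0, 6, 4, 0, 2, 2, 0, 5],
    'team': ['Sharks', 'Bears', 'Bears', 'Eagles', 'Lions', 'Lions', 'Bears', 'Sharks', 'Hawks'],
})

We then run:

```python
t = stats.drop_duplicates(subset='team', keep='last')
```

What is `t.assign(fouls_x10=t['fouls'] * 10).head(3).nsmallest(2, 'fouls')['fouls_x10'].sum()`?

40

drop duplicate team (keep=last):
   fouls    team
3      4  Eagles
5      2   Lions
6      2   Bears
7      0  Sharks
8      5   Hawks
add column fouls_x10 = t['fouls'] * 10:
   fouls    team  fouls_x10
3      4  Eagles         40
5      2   Lions         20
6      2   Bears         20
7      0  Sharks          0
8      5   Hawks         50
take first 3 rows:
   fouls    team  fouls_x10
3      4  Eagles         40
5      2   Lions         20
6      2   Bears         20
take 2 rows with smallest fouls:
   fouls   team  fouls_x10
5      2  Lions         20
6      2  Bears         20
sum of column 'fouls_x10' → 40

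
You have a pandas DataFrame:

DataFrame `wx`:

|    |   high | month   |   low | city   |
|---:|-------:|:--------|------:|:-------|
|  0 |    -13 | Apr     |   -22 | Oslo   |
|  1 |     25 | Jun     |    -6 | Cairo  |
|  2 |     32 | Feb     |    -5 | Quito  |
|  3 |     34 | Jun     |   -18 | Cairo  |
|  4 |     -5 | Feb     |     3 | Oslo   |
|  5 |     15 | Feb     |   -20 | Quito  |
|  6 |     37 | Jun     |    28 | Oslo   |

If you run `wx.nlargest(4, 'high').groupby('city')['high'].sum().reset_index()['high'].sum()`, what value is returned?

128

take 4 rows with largest high:
   high month  low   city
6    37   Jun   28   Oslo
3    34   Jun  -18  Cairo
2    32   Feb   -5  Quito
1    25   Jun   -6  Cairo
group by city, sum of high:
city
Cairo    59
Oslo     37
Quito    32
Name: high, dtype: int64
reset_index():
    city  high
0  Cairo    59
1   Oslo    37
2  Quito    32
Reading off the sum of column 'high', we get 128.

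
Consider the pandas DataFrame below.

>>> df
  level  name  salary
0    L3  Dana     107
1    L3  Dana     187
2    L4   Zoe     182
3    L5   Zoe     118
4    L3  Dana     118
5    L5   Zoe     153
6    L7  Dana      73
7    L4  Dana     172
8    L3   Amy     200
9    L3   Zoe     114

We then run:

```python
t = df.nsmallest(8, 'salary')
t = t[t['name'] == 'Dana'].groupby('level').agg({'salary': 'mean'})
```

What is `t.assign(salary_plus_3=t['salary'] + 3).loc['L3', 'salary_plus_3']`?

take 8 rows with smallest salary:
  level  name  salary
6    L7  Dana      73
0    L3  Dana     107
9    L3   Zoe     114
3    L5   Zoe     118
4    L3  Dana     118
5    L5   Zoe     153
7    L4  Dana     172
2    L4   Zoe     182
filter rows where name == 'Dana':
  level  name  salary
6    L7  Dana      73
0    L3  Dana     107
4    L3  Dana     118
7    L4  Dana     172
group by level, mean of salary:
       salary
level        
L3      112.5
L4      172.0
L7       73.0
add column salary_plus_3 = t['salary'] + 3:
       salary  salary_plus_3
level                       
L3      112.5          115.5
L4      172.0          175.0
L7       73.0           76.0
Hence 115.5.

115.5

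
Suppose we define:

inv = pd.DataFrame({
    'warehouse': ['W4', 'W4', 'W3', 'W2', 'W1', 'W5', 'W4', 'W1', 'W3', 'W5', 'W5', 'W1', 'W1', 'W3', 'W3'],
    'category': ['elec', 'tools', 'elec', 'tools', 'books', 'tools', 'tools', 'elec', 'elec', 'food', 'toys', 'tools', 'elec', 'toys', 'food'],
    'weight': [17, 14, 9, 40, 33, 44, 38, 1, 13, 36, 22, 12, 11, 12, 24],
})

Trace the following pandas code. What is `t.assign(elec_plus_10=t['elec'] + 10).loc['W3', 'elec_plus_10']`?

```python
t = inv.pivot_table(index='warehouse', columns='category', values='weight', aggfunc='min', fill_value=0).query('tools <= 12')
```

19

pivot: rows=warehouse, cols=category, min(weight):
category   books  elec  food  tools  toys
warehouse                                
W1            33     1     0     12     0
W2             0     0     0     40     0
W3             0     9    24      0    12
W4             0    17     0     14     0
W5             0     0    36     44    22
filter rows where tools <= 12:
category   books  elec  food  tools  toys
warehouse                                
W1            33     1     0     12     0
W3             0     9    24      0    12
add column elec_plus_10 = t['elec'] + 10:
category   books  elec  food  tools  toys  elec_plus_10
warehouse                                              
W1            33     1     0     12     0            11
W3             0     9    24      0    12            19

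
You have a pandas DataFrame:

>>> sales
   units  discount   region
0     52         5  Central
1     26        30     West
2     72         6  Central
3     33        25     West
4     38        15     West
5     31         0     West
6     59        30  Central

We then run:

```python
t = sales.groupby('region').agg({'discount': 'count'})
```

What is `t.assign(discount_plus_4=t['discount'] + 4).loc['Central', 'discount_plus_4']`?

group by region, count of discount:
         discount
region           
Central         3
West            4
add column discount_plus_4 = t['discount'] + 4:
         discount  discount_plus_4
region                            
Central         3                7
West            4                8

7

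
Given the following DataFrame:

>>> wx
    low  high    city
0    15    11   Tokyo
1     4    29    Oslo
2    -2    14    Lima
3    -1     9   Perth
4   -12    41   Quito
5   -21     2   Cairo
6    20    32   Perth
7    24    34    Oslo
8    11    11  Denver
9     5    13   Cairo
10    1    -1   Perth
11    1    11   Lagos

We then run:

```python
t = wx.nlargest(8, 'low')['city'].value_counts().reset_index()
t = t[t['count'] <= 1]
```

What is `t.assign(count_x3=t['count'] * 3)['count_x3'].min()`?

3

take 8 rows with largest low:
    low  high    city
7    24    34    Oslo
6    20    32   Perth
0    15    11   Tokyo
8    11    11  Denver
9     5    13   Cairo
1     4    29    Oslo
10    1    -1   Perth
11    1    11   Lagos
value_counts of city:
city
Oslo      2
Perth     2
Tokyo     1
Denver    1
Cairo     1
Lagos     1
Name: count, dtype: int64
reset_index():
     city  count
0    Oslo      2
1   Perth      2
2   Tokyo      1
3  Denver      1
4   Cairo      1
5   Lagos      1
filter rows where count <= 1:
     city  count
2   Tokyo      1
3  Denver      1
4   Cairo      1
5   Lagos      1
add column count_x3 = t['count'] * 3:
     city  count  count_x3
2   Tokyo      1         3
3  Denver      1         3
4   Cairo      1         3
5   Lagos      1         3
Taking the min of column 'count_x3' gives 3.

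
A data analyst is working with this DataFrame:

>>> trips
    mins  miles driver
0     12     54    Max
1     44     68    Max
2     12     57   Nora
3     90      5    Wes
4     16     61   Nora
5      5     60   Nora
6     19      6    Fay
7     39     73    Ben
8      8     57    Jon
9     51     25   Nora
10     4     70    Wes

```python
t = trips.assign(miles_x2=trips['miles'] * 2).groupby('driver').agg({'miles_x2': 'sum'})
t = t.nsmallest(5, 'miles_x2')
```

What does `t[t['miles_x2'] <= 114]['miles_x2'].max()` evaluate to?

114

add column miles_x2 = trips['miles'] * 2:
    mins  miles driver  miles_x2
0     12     54    Max       108
1     44     68    Max       136
2     12     57   Nora       114
3     90      5    Wes        10
4     16     61   Nora       122
5      5     60   Nora       120
6     19      6    Fay        12
7     39     73    Ben       146
8      8     57    Jon       114
9     51     25   Nora        50
10     4     70    Wes       140
group by driver, sum of miles_x2:
        miles_x2
driver          
Ben          146
Fay           12
Jon          114
Max          244
Nora         406
Wes          150
take 5 rows with smallest miles_x2:
        miles_x2
driver          
Fay           12
Jon          114
Ben          146
Wes          150
Max          244
filter rows where miles_x2 <= 114:
        miles_x2
driver          
Fay           12
Jon          114
Taking the max of column 'miles_x2' gives 114.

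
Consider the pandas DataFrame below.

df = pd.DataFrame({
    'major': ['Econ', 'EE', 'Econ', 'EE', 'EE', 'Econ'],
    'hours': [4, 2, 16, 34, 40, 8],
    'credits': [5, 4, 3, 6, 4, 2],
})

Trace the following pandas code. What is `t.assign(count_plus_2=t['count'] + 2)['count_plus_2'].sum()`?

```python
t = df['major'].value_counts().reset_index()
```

10

value_counts of major:
major
Econ    3
EE      3
Name: count, dtype: int64
reset_index():
  major  count
0  Econ      3
1    EE      3
add column count_plus_2 = t['count'] + 2:
  major  count  count_plus_2
0  Econ      3             5
1    EE      3             5
Finally, sum of column 'count_plus_2' = 10.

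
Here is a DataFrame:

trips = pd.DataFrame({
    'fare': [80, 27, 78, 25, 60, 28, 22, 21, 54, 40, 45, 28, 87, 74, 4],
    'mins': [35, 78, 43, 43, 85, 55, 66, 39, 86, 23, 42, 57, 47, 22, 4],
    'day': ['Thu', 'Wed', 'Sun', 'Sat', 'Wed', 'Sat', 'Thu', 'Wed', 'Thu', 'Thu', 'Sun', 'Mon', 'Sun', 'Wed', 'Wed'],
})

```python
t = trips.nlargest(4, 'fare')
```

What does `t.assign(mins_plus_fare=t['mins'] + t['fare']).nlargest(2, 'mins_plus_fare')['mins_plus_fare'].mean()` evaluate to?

take 4 rows with largest fare:
    fare  mins  day
12    87    47  Sun
0     80    35  Thu
2     78    43  Sun
13    74    22  Wed
add column mins_plus_fare = t['mins'] + t['fare']:
    fare  mins  day  mins_plus_fare
12    87    47  Sun             134
0     80    35  Thu             115
2     78    43  Sun             121
13    74    22  Wed              96
take 2 rows with largest mins_plus_fare:
    fare  mins  day  mins_plus_fare
12    87    47  Sun             134
2     78    43  Sun             121
Reading off the mean of column 'mins_plus_fare', we get 127.5.

127.5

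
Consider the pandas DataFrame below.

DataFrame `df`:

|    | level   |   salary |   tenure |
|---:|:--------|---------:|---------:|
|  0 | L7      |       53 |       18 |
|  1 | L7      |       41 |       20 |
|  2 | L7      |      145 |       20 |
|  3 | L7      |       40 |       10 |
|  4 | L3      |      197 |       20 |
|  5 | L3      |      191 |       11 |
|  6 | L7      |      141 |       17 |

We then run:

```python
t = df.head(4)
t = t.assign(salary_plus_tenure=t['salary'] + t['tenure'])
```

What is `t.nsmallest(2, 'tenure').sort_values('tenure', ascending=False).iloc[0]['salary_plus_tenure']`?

71

take first 4 rows:
  level  salary  tenure
0    L7      53      18
1    L7      41      20
2    L7     145      20
3    L7      40      10
add column salary_plus_tenure = t['salary'] + t['tenure']:
  level  salary  tenure  salary_plus_tenure
0    L7      53      18                  71
1    L7      41      20                  61
2    L7     145      20                 165
3    L7      40      10                  50
take 2 rows with smallest tenure:
  level  salary  tenure  salary_plus_tenure
3    L7      40      10                  50
0    L7      53      18                  71
sort by tenure descending:
  level  salary  tenure  salary_plus_tenure
0    L7      53      18                  71
3    L7      40      10                  50
Finally, value at position 0, column 'salary_plus_tenure' = 71.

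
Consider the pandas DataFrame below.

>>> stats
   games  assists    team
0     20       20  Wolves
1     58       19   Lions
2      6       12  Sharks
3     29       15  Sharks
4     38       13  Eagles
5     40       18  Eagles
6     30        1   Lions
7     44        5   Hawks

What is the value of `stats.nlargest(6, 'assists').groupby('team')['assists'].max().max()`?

20

take 6 rows with largest assists:
   games  assists    team
0     20       20  Wolves
1     58       19   Lions
5     40       18  Eagles
3     29       15  Sharks
4     38       13  Eagles
2      6       12  Sharks
group by team, max of assists:
team
Eagles    18
Lions     19
Sharks    15
Wolves    20
Name: assists, dtype: int64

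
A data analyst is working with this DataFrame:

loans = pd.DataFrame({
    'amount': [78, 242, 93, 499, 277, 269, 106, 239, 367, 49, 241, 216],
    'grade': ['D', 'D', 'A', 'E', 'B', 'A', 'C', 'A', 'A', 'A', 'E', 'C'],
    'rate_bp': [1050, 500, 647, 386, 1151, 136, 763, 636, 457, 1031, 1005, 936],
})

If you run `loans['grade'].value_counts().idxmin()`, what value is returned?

value_counts of grade:
grade
A    5
D    2
E    2
C    2
B    1
Name: count, dtype: int64
The label with the smallest value is B.

B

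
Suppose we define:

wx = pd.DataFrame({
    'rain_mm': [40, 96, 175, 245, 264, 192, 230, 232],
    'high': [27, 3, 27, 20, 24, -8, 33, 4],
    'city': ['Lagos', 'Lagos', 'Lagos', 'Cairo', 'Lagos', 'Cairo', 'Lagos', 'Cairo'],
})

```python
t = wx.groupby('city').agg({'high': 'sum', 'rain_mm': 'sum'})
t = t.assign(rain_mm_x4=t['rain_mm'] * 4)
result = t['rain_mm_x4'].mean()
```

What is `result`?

2948.0

group by city: sum(high), sum(rain_mm):
       high  rain_mm
city                
Cairo    16      669
Lagos   114      805
add column rain_mm_x4 = t['rain_mm'] * 4:
       high  rain_mm  rain_mm_x4
city                            
Cairo    16      669        2676
Lagos   114      805        3220
So mean() = 2948.0.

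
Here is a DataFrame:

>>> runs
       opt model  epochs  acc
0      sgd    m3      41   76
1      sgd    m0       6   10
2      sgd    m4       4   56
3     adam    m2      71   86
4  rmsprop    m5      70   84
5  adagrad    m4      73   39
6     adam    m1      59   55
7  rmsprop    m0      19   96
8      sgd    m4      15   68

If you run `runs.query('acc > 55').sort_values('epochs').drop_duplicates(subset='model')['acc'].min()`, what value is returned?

filter rows where acc > 55:
       opt model  epochs  acc
0      sgd    m3      41   76
2      sgd    m4       4   56
3     adam    m2      71   86
4  rmsprop    m5      70   84
7  rmsprop    m0      19   96
8      sgd    m4      15   68
sort by epochs:
       opt model  epochs  acc
2      sgd    m4       4   56
8      sgd    m4      15   68
7  rmsprop    m0      19   96
0      sgd    m3      41   76
4  rmsprop    m5      70   84
3     adam    m2      71   86
drop duplicate model (keep=first):
       opt model  epochs  acc
2      sgd    m4       4   56
7  rmsprop    m0      19   96
0      sgd    m3      41   76
4  rmsprop    m5      70   84
3     adam    m2      71   86
The min of column 'acc' is 56.

56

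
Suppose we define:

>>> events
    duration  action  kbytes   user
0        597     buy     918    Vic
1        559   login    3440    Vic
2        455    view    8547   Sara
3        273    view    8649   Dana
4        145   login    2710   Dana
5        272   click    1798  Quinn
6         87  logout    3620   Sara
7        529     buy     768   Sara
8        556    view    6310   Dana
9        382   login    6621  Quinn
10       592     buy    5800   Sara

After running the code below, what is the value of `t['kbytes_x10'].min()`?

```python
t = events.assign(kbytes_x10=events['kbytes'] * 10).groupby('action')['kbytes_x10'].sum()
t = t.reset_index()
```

add column kbytes_x10 = events['kbytes'] * 10:
    duration  action  kbytes   user  kbytes_x10
0        597     buy     918    Vic        9180
1        559   login    3440    Vic       34400
2        455    view    8547   Sara       85470
3        273    view    8649   Dana       86490
4        145   login    2710   Dana       27100
5        272   click    1798  Quinn       17980
6         87  logout    3620   Sara       36200
7        529     buy     768   Sara        7680
8        556    view    6310   Dana       63100
9        382   login    6621  Quinn       66210
10       592     buy    5800   Sara       58000
group by action, sum of kbytes_x10:
action
buy        74860
click      17980
login     127710
logout     36200
view      235060
Name: kbytes_x10, dtype: int64
reset_index():
   action  kbytes_x10
0     buy       74860
1   click       17980
2   login      127710
3  logout       36200
4    view      235060
The min of column 'kbytes_x10' is 17980.

17980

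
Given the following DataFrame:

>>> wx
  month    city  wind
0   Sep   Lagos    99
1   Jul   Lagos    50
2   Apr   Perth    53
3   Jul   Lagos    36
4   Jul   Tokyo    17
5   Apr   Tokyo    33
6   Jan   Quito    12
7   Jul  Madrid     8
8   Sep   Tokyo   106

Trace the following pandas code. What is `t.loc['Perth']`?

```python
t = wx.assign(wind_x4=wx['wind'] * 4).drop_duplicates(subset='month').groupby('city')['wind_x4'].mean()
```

212.0

add column wind_x4 = wx['wind'] * 4:
  month    city  wind  wind_x4
0   Sep   Lagos    99      396
1   Jul   Lagos    50      200
2   Apr   Perth    53      212
3   Jul   Lagos    36      144
4   Jul   Tokyo    17       68
5   Apr   Tokyo    33      132
6   Jan   Quito    12       48
7   Jul  Madrid     8       32
8   Sep   Tokyo   106      424
drop duplicate month (keep=first):
  month   city  wind  wind_x4
0   Sep  Lagos    99      396
1   Jul  Lagos    50      200
2   Apr  Perth    53      212
6   Jan  Quito    12       48
group by city, mean of wind_x4:
city
Lagos    298.0
Perth    212.0
Quito     48.0
Name: wind_x4, dtype: float64
Finally, value at index 'Perth' = 212.0.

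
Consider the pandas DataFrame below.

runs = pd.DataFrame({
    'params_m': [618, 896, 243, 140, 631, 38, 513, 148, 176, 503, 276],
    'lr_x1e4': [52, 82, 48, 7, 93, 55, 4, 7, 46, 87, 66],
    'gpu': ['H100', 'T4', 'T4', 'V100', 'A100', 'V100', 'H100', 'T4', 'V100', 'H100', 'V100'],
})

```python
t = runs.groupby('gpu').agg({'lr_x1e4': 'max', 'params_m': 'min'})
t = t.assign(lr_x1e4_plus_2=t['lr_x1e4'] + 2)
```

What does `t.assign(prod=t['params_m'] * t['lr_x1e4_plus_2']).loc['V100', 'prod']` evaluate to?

2584

group by gpu: max(lr_x1e4), min(params_m):
      lr_x1e4  params_m
gpu                    
A100       93       631
H100       87       503
T4         82       148
V100       66        38
add column lr_x1e4_plus_2 = t['lr_x1e4'] + 2:
      lr_x1e4  params_m  lr_x1e4_plus_2
gpu                                    
A100       93       631              95
H100       87       503              89
T4         82       148              84
V100       66        38              68
add column prod = t['params_m'] * t['lr_x1e4_plus_2']:
      lr_x1e4  params_m  lr_x1e4_plus_2   prod
gpu                                           
A100       93       631              95  59945
H100       87       503              89  44767
T4         82       148              84  12432
V100       66        38              68   2584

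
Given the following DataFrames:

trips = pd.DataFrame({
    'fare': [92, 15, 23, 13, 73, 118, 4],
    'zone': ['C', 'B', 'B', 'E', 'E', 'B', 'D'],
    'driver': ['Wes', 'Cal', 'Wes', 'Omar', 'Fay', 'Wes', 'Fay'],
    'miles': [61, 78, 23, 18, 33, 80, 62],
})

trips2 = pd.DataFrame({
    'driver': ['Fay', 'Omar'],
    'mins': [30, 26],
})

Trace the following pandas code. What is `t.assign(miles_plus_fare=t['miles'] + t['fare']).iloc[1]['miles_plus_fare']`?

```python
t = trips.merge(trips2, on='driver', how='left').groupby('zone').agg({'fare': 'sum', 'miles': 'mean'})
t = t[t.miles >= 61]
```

merge on 'driver' (how='left') → 7 rows:
   fare zone driver  miles  mins
0    92    C    Wes     61   NaN
1    15    B    Cal     78   NaN
2    23    B    Wes     23   NaN
3    13    E   Omar     18  26.0
4    73    E    Fay     33  30.0
5   118    B    Wes     80   NaN
6     4    D    Fay     62  30.0
group by zone: sum(fare), mean(miles):
      fare      miles
zone                 
B      156  60.333333
C       92  61.000000
D        4  62.000000
E       86  25.500000
filter rows where miles >= 61:
      fare  miles
zone             
C       92   61.0
D        4   62.0
add column miles_plus_fare = t['miles'] + t['fare']:
      fare  miles  miles_plus_fare
zone                              
C       92   61.0            153.0
D        4   62.0             66.0
value at position 1, column 'miles_plus_fare' → 66.0

66.0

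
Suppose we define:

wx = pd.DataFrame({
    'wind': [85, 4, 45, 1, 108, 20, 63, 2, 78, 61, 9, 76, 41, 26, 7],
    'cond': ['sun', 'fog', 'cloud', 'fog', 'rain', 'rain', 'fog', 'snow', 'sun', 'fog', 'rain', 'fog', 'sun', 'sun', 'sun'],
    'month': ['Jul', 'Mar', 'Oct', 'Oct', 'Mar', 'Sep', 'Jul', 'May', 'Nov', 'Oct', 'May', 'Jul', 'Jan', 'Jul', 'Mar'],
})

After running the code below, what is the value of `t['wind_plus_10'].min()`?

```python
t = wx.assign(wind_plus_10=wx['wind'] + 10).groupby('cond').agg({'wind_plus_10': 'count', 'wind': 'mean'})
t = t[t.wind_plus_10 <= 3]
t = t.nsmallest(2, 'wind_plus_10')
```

add column wind_plus_10 = wx['wind'] + 10:
    wind   cond month  wind_plus_10
0     85    sun   Jul            95
1      4    fog   Mar            14
2     45  cloud   Oct            55
3      1    fog   Oct            11
4    108   rain   Mar           118
5     20   rain   Sep            30
6     63    fog   Jul            73
7      2   snow   May            12
8     78    sun   Nov            88
9     61    fog   Oct            71
10     9   rain   May            19
11    76    fog   Jul            86
12    41    sun   Jan            51
13    26    sun   Jul            36
14     7    sun   Mar            17
group by cond: count(wind_plus_10), mean(wind):
       wind_plus_10       wind
cond                          
cloud             1  45.000000
fog               5  41.000000
rain              3  45.666667
snow              1   2.000000
sun               5  47.400000
filter rows where wind_plus_10 <= 3:
       wind_plus_10       wind
cond                          
cloud             1  45.000000
rain              3  45.666667
snow              1   2.000000
take 2 rows with smallest wind_plus_10:
       wind_plus_10  wind
cond                     
cloud             1  45.0
snow              1   2.0
The min of column 'wind_plus_10' is 1.

1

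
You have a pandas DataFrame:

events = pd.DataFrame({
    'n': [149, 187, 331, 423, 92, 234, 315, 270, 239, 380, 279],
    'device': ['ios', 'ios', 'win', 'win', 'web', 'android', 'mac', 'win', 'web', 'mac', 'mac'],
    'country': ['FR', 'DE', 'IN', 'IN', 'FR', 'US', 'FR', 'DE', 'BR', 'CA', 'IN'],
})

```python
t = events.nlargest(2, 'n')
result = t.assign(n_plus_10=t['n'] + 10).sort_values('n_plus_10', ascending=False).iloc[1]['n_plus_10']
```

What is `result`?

take 2 rows with largest n:
     n device country
3  423    win      IN
9  380    mac      CA
add column n_plus_10 = t['n'] + 10:
     n device country  n_plus_10
3  423    win      IN        433
9  380    mac      CA        390
sort by n_plus_10 descending:
     n device country  n_plus_10
3  423    win      IN        433
9  380    mac      CA        390
Finally, value at position 1, column 'n_plus_10' = 390.

390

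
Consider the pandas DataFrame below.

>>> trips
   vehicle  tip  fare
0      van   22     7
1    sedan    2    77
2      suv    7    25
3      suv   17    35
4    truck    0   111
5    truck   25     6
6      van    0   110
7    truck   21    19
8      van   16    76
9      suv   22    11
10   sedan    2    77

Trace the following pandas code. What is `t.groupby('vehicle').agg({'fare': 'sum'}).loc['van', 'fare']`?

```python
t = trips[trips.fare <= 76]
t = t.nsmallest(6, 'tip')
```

filter rows where fare <= 76:
  vehicle  tip  fare
0     van   22     7
2     suv    7    25
3     suv   17    35
5   truck   25     6
7   truck   21    19
8     van   16    76
9     suv   22    11
take 6 rows with smallest tip:
  vehicle  tip  fare
2     suv    7    25
8     van   16    76
3     suv   17    35
7   truck   21    19
0     van   22     7
9     suv   22    11
group by vehicle, sum of fare:
         fare
vehicle      
suv        71
truck      19
van        83

83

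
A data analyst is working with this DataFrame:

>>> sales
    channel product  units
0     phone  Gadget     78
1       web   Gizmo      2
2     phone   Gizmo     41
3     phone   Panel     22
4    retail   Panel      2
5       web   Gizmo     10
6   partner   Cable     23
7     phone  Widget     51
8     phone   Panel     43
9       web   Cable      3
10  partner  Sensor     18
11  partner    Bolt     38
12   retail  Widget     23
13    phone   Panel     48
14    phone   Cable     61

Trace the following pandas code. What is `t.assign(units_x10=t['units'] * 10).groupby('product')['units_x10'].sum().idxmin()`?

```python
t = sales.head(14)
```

take first 14 rows:
    channel product  units
0     phone  Gadget     78
1       web   Gizmo      2
2     phone   Gizmo     41
3     phone   Panel     22
4    retail   Panel      2
5       web   Gizmo     10
6   partner   Cable     23
7     phone  Widget     51
8     phone   Panel     43
9       web   Cable      3
10  partner  Sensor     18
11  partner    Bolt     38
12   retail  Widget     23
13    phone   Panel     48
add column units_x10 = t['units'] * 10:
    channel product  units  units_x10
0     phone  Gadget     78        780
1       web   Gizmo      2         20
2     phone   Gizmo     41        410
3     phone   Panel     22        220
4    retail   Panel      2         20
5       web   Gizmo     10        100
6   partner   Cable     23        230
7     phone  Widget     51        510
8     phone   Panel     43        430
9       web   Cable      3         30
10  partner  Sensor     18        180
11  partner    Bolt     38        380
12   retail  Widget     23        230
13    phone   Panel     48        480
group by product, sum of units_x10:
product
Bolt       380
Cable      260
Gadget     780
Gizmo      530
Panel     1150
Sensor     180
Widget     740
Name: units_x10, dtype: int64

Sensor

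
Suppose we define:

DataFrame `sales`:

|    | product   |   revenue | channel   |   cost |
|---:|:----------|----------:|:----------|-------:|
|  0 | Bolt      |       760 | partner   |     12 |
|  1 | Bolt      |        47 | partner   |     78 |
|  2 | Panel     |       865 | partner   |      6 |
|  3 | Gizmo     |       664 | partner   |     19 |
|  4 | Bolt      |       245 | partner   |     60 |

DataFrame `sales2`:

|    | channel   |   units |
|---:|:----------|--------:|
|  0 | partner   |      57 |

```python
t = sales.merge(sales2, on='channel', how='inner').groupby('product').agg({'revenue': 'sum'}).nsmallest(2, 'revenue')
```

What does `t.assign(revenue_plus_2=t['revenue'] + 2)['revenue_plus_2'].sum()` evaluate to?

merge on 'channel' (how='inner') → 5 rows:
  product  revenue  channel  cost  units
0    Bolt      760  partner    12     57
1    Bolt       47  partner    78     57
2   Panel      865  partner     6     57
3   Gizmo      664  partner    19     57
4    Bolt      245  partner    60     57
group by product, sum of revenue:
         revenue
product         
Bolt        1052
Gizmo        664
Panel        865
take 2 rows with smallest revenue:
         revenue
product         
Gizmo        664
Panel        865
add column revenue_plus_2 = t['revenue'] + 2:
         revenue  revenue_plus_2
product                         
Gizmo        664             666
Panel        865             867
Hence 1533.

1533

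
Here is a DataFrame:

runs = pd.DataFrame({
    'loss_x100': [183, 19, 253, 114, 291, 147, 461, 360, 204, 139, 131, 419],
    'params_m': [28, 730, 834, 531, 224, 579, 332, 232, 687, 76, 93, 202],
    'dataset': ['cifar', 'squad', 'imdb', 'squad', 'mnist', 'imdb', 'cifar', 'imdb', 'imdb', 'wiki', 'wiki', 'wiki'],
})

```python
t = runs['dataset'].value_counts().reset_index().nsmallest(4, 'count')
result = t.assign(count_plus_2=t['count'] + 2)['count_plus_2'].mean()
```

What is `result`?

value_counts of dataset:
dataset
imdb     4
wiki     3
cifar    2
squad    2
mnist    1
Name: count, dtype: int64
reset_index():
  dataset  count
0    imdb      4
1    wiki      3
2   cifar      2
3   squad      2
4   mnist      1
take 4 rows with smallest count:
  dataset  count
4   mnist      1
2   cifar      2
3   squad      2
1    wiki      3
add column count_plus_2 = t['count'] + 2:
  dataset  count  count_plus_2
4   mnist      1             3
2   cifar      2             4
3   squad      2             4
1    wiki      3             5
Reading off the mean of column 'count_plus_2', we get 4.0.

4.0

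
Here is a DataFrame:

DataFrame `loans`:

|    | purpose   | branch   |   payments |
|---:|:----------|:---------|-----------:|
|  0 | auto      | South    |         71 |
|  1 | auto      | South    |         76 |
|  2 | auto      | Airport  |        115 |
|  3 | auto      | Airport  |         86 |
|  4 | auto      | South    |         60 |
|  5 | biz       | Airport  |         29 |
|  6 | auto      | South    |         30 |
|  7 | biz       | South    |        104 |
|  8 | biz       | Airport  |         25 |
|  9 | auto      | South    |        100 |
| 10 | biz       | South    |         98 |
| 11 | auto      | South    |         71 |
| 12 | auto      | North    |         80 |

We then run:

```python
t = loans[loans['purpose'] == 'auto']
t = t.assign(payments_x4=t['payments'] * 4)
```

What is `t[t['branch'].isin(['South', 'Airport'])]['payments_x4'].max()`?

filter rows where purpose == 'auto':
   purpose   branch  payments
0     auto    South        71
1     auto    South        76
2     auto  Airport       115
3     auto  Airport        86
4     auto    South        60
6     auto    South        30
9     auto    South       100
11    auto    South        71
12    auto    North        80
add column payments_x4 = t['payments'] * 4:
   purpose   branch  payments  payments_x4
0     auto    South        71          284
1     auto    South        76          304
2     auto  Airport       115          460
3     auto  Airport        86          344
4     auto    South        60          240
6     auto    South        30          120
9     auto    South       100          400
11    auto    South        71          284
12    auto    North        80          320
filter rows where branch in ['South', 'Airport']:
   purpose   branch  payments  payments_x4
0     auto    South        71          284
1     auto    South        76          304
2     auto  Airport       115          460
3     auto  Airport        86          344
4     auto    South        60          240
6     auto    South        30          120
9     auto    South       100          400
11    auto    South        71          284
Reading off the max of column 'payments_x4', we get 460.

460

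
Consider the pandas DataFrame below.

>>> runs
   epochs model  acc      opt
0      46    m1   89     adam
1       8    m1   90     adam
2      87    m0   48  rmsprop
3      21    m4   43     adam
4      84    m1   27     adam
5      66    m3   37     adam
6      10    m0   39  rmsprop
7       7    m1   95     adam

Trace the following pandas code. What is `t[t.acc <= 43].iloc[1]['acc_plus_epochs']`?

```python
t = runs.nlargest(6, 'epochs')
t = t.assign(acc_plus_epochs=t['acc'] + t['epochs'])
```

take 6 rows with largest epochs:
   epochs model  acc      opt
2      87    m0   48  rmsprop
4      84    m1   27     adam
5      66    m3   37     adam
0      46    m1   89     adam
3      21    m4   43     adam
6      10    m0   39  rmsprop
add column acc_plus_epochs = t['acc'] + t['epochs']:
   epochs model  acc      opt  acc_plus_epochs
2      87    m0   48  rmsprop              135
4      84    m1   27     adam              111
5      66    m3   37     adam              103
0      46    m1   89     adam              135
3      21    m4   43     adam               64
6      10    m0   39  rmsprop               49
filter rows where acc <= 43:
   epochs model  acc      opt  acc_plus_epochs
4      84    m1   27     adam              111
5      66    m3   37     adam              103
3      21    m4   43     adam               64
6      10    m0   39  rmsprop               49

103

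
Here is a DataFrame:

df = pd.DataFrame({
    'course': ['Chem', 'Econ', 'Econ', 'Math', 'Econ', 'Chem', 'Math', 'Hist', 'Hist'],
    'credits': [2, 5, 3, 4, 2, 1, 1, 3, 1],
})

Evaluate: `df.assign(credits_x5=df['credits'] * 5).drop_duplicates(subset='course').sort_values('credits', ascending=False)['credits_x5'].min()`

add column credits_x5 = df['credits'] * 5:
  course  credits  credits_x5
0   Chem        2          10
1   Econ        5          25
2   Econ        3          15
3   Math        4          20
4   Econ        2          10
5   Chem        1           5
6   Math        1           5
7   Hist        3          15
8   Hist        1           5
drop duplicate course (keep=first):
  course  credits  credits_x5
0   Chem        2          10
1   Econ        5          25
3   Math        4          20
7   Hist        3          15
sort by credits descending:
  course  credits  credits_x5
1   Econ        5          25
3   Math        4          20
7   Hist        3          15
0   Chem        2          10
Taking the min of column 'credits_x5' gives 10.

10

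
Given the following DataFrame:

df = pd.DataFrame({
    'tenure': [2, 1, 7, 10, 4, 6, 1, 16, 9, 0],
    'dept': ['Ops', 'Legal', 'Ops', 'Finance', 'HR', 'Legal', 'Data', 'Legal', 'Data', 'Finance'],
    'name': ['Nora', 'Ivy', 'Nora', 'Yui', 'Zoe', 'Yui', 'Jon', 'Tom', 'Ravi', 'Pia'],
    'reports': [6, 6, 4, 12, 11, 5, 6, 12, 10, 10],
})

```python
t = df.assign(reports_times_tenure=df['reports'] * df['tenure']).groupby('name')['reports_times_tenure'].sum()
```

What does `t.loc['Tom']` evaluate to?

add column reports_times_tenure = df['reports'] * df['tenure']:
   tenure     dept  name  reports  reports_times_tenure
0       2      Ops  Nora        6                    12
1       1    Legal   Ivy        6                     6
2       7      Ops  Nora        4                    28
3      10  Finance   Yui       12                   120
4       4       HR   Zoe       11                    44
5       6    Legal   Yui        5                    30
6       1     Data   Jon        6                     6
7      16    Legal   Tom       12                   192
8       9     Data  Ravi       10                    90
9       0  Finance   Pia       10                     0
group by name, sum of reports_times_tenure:
name
Ivy       6
Jon       6
Nora     40
Pia       0
Ravi     90
Tom     192
Yui     150
Zoe      44
Name: reports_times_tenure, dtype: int64

192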